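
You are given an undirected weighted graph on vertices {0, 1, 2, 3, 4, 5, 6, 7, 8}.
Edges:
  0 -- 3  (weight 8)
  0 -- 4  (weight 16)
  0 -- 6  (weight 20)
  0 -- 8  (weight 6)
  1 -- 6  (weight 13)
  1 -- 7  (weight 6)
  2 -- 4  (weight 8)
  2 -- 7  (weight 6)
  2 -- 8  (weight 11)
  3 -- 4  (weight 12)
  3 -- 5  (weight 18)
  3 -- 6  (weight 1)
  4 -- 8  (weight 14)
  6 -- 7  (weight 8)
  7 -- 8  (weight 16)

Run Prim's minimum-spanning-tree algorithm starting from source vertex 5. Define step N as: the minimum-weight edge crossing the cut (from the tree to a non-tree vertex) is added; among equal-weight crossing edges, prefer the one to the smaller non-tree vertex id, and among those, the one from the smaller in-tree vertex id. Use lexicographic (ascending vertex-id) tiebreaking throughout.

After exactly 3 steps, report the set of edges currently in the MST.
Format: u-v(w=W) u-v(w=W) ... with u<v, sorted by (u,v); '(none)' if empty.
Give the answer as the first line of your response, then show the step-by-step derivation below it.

0-3(w=8) 3-5(w=18) 3-6(w=1)

step 1: add edge 3-5 (w=18); MST = {3-5(w=18)}
step 2: add edge 3-6 (w=1); MST = {3-5(w=18) 3-6(w=1)}
step 3: add edge 0-3 (w=8); MST = {0-3(w=8) 3-5(w=18) 3-6(w=1)}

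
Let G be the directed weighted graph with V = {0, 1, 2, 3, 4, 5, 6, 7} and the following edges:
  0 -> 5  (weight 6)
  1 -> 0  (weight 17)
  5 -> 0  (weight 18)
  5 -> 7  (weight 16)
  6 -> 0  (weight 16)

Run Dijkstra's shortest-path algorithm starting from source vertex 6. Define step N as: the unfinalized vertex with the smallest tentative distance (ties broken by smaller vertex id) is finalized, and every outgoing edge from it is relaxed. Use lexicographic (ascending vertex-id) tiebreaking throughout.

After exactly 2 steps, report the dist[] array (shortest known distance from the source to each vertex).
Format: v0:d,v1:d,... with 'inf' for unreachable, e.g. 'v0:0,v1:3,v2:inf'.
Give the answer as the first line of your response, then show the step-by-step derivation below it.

v0:16,v1:inf,v2:inf,v3:inf,v4:inf,v5:22,v6:0,v7:inf

step 1: dist = v0:16,v1:inf,v2:inf,v3:inf,v4:inf,v5:inf,v6:0,v7:inf
step 2: dist = v0:16,v1:inf,v2:inf,v3:inf,v4:inf,v5:22,v6:0,v7:inf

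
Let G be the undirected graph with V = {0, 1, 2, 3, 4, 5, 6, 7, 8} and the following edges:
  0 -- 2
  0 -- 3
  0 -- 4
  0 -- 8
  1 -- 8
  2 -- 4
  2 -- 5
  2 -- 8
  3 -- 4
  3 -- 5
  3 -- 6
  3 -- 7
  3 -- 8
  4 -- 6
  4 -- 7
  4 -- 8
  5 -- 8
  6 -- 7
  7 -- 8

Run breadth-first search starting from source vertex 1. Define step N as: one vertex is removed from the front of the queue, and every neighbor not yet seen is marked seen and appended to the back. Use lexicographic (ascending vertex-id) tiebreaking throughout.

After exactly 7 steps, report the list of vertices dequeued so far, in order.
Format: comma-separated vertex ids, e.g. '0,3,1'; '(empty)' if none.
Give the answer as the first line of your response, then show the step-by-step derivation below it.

1,8,0,2,3,4,5

step 1: dequeue 1; queue=[8]; order=1
step 2: dequeue 8; queue=[0,2,3,4,5,7]; order=1,8
step 3: dequeue 0; queue=[2,3,4,5,7]; order=1,8,0
step 4: dequeue 2; queue=[3,4,5,7]; order=1,8,0,2
step 5: dequeue 3; queue=[4,5,7,6]; order=1,8,0,2,3
step 6: dequeue 4; queue=[5,7,6]; order=1,8,0,2,3,4
step 7: dequeue 5; queue=[7,6]; order=1,8,0,2,3,4,5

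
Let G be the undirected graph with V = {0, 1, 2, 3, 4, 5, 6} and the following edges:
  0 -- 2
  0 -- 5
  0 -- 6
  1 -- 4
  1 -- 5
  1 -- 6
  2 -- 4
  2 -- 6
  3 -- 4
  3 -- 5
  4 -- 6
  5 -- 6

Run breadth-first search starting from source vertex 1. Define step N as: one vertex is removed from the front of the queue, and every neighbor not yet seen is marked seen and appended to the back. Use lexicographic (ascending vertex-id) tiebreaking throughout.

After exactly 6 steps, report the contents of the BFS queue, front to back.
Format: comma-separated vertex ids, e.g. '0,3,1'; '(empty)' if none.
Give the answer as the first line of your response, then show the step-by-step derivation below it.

0

step 1: dequeue 1; queue=[4,5,6]; order=1
step 2: dequeue 4; queue=[5,6,2,3]; order=1,4
step 3: dequeue 5; queue=[6,2,3,0]; order=1,4,5
step 4: dequeue 6; queue=[2,3,0]; order=1,4,5,6
step 5: dequeue 2; queue=[3,0]; order=1,4,5,6,2
step 6: dequeue 3; queue=[0]; order=1,4,5,6,2,3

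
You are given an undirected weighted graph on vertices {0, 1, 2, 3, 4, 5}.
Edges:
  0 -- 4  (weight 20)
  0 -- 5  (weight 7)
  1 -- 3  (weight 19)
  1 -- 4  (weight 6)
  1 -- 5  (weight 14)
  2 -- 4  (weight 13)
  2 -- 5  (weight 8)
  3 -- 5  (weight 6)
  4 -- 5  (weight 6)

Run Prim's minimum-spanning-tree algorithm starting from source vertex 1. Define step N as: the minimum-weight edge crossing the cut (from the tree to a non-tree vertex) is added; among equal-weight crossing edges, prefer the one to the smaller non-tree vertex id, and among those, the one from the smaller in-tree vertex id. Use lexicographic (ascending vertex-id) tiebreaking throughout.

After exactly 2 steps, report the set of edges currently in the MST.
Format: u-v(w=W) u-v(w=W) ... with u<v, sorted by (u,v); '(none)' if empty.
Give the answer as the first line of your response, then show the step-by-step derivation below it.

1-4(w=6) 4-5(w=6)

step 1: add edge 1-4 (w=6); MST = {1-4(w=6)}
step 2: add edge 4-5 (w=6); MST = {1-4(w=6) 4-5(w=6)}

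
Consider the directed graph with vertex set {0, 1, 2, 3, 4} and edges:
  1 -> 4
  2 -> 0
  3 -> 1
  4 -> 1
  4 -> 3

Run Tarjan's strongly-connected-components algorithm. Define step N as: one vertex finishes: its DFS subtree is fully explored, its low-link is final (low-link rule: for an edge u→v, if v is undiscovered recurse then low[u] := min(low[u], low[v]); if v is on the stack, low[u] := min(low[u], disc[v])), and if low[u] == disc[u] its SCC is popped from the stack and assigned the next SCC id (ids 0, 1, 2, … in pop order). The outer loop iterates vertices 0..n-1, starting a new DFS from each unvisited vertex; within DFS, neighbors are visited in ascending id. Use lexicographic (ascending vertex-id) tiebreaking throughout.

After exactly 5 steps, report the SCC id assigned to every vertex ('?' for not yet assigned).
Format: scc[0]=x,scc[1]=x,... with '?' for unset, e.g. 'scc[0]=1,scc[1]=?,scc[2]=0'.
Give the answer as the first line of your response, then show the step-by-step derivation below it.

scc[0]=0,scc[1]=1,scc[2]=2,scc[3]=1,scc[4]=1

step 1: low=(low[0]=0,low[1]=?,low[2]=?,low[3]=?,low[4]=?); scc=(scc[0]=0,scc[1]=?,scc[2]=?,scc[3]=?,scc[4]=?)
step 2: low=(low[0]=0,low[1]=1,low[2]=?,low[3]=1,low[4]=1); scc=(scc[0]=0,scc[1]=?,scc[2]=?,scc[3]=?,scc[4]=?)
step 3: low=(low[0]=0,low[1]=1,low[2]=?,low[3]=1,low[4]=1); scc=(scc[0]=0,scc[1]=?,scc[2]=?,scc[3]=?,scc[4]=?)
step 4: low=(low[0]=0,low[1]=1,low[2]=?,low[3]=1,low[4]=1); scc=(scc[0]=0,scc[1]=1,scc[2]=?,scc[3]=1,scc[4]=1)
step 5: low=(low[0]=0,low[1]=1,low[2]=4,low[3]=1,low[4]=1); scc=(scc[0]=0,scc[1]=1,scc[2]=2,scc[3]=1,scc[4]=1)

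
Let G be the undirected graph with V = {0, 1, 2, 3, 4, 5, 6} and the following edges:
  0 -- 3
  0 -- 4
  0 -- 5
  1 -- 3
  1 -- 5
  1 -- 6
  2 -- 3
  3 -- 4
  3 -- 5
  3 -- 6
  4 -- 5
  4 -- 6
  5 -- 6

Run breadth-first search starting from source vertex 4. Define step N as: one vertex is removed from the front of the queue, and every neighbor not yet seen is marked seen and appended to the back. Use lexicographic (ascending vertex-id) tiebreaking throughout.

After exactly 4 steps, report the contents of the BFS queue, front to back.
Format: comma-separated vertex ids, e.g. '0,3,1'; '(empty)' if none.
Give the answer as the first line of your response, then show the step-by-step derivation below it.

6,1,2

step 1: dequeue 4; queue=[0,3,5,6]; order=4
step 2: dequeue 0; queue=[3,5,6]; order=4,0
step 3: dequeue 3; queue=[5,6,1,2]; order=4,0,3
step 4: dequeue 5; queue=[6,1,2]; order=4,0,3,5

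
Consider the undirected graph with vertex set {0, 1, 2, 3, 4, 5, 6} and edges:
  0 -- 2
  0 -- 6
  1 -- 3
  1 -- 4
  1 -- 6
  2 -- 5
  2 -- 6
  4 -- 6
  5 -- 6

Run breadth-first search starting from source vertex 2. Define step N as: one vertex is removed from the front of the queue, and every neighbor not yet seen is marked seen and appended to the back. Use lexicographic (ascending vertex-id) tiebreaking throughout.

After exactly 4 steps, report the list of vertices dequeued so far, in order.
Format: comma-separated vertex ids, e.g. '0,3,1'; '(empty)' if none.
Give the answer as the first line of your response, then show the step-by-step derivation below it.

2,0,5,6

step 1: dequeue 2; queue=[0,5,6]; order=2
step 2: dequeue 0; queue=[5,6]; order=2,0
step 3: dequeue 5; queue=[6]; order=2,0,5
step 4: dequeue 6; queue=[1,4]; order=2,0,5,6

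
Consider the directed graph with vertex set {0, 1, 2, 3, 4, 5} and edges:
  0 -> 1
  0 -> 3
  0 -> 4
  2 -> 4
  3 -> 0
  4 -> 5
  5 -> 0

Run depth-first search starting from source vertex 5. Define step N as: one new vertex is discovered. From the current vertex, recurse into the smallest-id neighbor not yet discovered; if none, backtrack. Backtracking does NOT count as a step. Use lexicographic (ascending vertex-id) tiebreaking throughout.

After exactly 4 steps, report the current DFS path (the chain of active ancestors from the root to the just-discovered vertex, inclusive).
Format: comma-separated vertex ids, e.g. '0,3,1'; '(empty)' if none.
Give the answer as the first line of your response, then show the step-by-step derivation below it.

5,0,3

step 1: discover 5; path=5; order=5
step 2: discover 0; path=5>0; order=5,0
step 3: discover 1; path=5>0>1; order=5,0,1
step 4: discover 3; path=5>0>3; order=5,0,1,3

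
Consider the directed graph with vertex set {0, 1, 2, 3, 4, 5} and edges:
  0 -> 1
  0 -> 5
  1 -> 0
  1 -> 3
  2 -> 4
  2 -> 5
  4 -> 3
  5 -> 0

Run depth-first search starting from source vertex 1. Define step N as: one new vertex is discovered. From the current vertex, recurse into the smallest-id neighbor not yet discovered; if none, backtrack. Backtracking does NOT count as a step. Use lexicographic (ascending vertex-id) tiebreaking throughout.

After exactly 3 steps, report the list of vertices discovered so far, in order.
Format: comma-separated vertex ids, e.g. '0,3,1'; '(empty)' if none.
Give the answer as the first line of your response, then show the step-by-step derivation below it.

1,0,5

step 1: discover 1; path=1; order=1
step 2: discover 0; path=1>0; order=1,0
step 3: discover 5; path=1>0>5; order=1,0,5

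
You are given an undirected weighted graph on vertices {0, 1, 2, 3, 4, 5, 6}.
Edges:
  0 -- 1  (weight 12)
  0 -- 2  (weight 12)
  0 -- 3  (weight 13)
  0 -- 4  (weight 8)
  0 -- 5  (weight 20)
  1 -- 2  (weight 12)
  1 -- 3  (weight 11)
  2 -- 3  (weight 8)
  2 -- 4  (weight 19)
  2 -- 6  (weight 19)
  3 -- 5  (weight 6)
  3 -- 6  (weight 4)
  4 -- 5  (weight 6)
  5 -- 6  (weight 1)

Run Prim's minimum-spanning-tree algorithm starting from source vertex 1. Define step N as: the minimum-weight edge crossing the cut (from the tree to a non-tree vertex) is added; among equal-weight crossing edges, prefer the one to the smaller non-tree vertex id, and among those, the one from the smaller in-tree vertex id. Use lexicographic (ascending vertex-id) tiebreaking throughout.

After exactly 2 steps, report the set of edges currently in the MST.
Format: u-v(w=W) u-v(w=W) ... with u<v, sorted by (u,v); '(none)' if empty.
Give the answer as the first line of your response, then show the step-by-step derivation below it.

1-3(w=11) 3-6(w=4)

step 1: add edge 1-3 (w=11); MST = {1-3(w=11)}
step 2: add edge 3-6 (w=4); MST = {1-3(w=11) 3-6(w=4)}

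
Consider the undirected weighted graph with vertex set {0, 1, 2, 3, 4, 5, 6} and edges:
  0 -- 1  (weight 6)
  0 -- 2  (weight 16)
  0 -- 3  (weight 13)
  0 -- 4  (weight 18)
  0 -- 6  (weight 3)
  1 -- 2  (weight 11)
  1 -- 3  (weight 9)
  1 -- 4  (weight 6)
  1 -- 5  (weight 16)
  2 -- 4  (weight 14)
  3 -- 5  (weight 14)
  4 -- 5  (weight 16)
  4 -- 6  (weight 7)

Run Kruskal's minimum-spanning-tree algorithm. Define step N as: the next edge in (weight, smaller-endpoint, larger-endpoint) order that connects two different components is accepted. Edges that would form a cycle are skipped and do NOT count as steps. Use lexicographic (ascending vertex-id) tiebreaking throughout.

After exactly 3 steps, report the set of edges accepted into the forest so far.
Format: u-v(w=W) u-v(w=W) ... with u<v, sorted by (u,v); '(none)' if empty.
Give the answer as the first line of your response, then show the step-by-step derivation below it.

0-1(w=6) 0-6(w=3) 1-4(w=6)

step 1: add edge 0-6 (w=3); MST = {0-6(w=3)}
step 2: add edge 0-1 (w=6); MST = {0-1(w=6) 0-6(w=3)}
step 3: add edge 1-4 (w=6); MST = {0-1(w=6) 0-6(w=3) 1-4(w=6)}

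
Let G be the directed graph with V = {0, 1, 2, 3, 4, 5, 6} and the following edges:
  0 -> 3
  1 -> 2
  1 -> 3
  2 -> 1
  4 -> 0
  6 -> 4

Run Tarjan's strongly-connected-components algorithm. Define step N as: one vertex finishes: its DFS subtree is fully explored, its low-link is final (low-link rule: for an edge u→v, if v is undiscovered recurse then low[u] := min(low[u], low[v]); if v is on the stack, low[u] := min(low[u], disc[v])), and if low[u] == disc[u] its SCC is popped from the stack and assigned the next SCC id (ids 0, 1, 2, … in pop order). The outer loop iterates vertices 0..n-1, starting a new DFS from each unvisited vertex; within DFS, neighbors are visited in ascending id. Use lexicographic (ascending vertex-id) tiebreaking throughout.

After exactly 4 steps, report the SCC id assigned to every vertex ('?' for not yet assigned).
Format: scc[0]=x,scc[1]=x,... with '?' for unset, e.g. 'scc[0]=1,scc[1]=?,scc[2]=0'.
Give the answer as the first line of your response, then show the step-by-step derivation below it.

scc[0]=1,scc[1]=2,scc[2]=2,scc[3]=0,scc[4]=?,scc[5]=?,scc[6]=?

step 1: low=(low[0]=0,low[1]=?,low[2]=?,low[3]=1,low[4]=?,low[5]=?,low[6]=?); scc=(scc[0]=?,scc[1]=?,scc[2]=?,scc[3]=0,scc[4]=?,scc[5]=?,scc[6]=?)
step 2: low=(low[0]=0,low[1]=?,low[2]=?,low[3]=1,low[4]=?,low[5]=?,low[6]=?); scc=(scc[0]=1,scc[1]=?,scc[2]=?,scc[3]=0,scc[4]=?,scc[5]=?,scc[6]=?)
step 3: low=(low[0]=0,low[1]=2,low[2]=2,low[3]=1,low[4]=?,low[5]=?,low[6]=?); scc=(scc[0]=1,scc[1]=?,scc[2]=?,scc[3]=0,scc[4]=?,scc[5]=?,scc[6]=?)
step 4: low=(low[0]=0,low[1]=2,low[2]=2,low[3]=1,low[4]=?,low[5]=?,low[6]=?); scc=(scc[0]=1,scc[1]=2,scc[2]=2,scc[3]=0,scc[4]=?,scc[5]=?,scc[6]=?)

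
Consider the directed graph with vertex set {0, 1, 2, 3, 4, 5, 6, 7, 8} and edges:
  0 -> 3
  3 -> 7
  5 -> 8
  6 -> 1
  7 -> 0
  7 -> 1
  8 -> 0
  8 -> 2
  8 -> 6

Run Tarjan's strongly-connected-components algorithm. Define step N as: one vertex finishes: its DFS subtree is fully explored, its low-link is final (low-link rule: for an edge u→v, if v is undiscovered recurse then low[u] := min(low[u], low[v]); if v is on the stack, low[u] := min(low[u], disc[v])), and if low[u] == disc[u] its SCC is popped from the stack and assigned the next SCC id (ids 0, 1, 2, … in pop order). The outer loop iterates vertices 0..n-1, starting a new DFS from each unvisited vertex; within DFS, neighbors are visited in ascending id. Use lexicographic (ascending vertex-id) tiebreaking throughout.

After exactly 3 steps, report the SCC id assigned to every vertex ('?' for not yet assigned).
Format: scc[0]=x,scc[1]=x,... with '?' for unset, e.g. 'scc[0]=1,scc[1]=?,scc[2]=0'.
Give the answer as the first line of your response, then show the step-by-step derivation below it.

scc[0]=?,scc[1]=0,scc[2]=?,scc[3]=?,scc[4]=?,scc[5]=?,scc[6]=?,scc[7]=?,scc[8]=?

step 1: low=(low[0]=0,low[1]=3,low[2]=?,low[3]=1,low[4]=?,low[5]=?,low[6]=?,low[7]=0,low[8]=?); scc=(scc[0]=?,scc[1]=0,scc[2]=?,scc[3]=?,scc[4]=?,scc[5]=?,scc[6]=?,scc[7]=?,scc[8]=?)
step 2: low=(low[0]=0,low[1]=3,low[2]=?,low[3]=1,low[4]=?,low[5]=?,low[6]=?,low[7]=0,low[8]=?); scc=(scc[0]=?,scc[1]=0,scc[2]=?,scc[3]=?,scc[4]=?,scc[5]=?,scc[6]=?,scc[7]=?,scc[8]=?)
step 3: low=(low[0]=0,low[1]=3,low[2]=?,low[3]=0,low[4]=?,low[5]=?,low[6]=?,low[7]=0,low[8]=?); scc=(scc[0]=?,scc[1]=0,scc[2]=?,scc[3]=?,scc[4]=?,scc[5]=?,scc[6]=?,scc[7]=?,scc[8]=?)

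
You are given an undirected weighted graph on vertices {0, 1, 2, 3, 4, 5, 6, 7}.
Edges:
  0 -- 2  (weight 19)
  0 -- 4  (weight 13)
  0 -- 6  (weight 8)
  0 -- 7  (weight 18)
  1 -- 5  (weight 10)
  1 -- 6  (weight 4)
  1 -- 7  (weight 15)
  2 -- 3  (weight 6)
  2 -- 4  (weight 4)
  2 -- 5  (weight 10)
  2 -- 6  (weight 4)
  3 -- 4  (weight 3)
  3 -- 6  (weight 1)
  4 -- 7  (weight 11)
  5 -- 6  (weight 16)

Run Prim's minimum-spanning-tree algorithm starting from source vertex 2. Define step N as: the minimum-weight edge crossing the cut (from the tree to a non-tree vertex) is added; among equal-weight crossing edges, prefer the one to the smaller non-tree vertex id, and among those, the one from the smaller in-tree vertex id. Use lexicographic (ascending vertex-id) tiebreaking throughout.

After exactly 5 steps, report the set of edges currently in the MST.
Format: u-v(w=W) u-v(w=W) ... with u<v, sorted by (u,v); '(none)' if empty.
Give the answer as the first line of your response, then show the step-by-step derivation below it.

0-6(w=8) 1-6(w=4) 2-4(w=4) 3-4(w=3) 3-6(w=1)

step 1: add edge 2-4 (w=4); MST = {2-4(w=4)}
step 2: add edge 3-4 (w=3); MST = {2-4(w=4) 3-4(w=3)}
step 3: add edge 3-6 (w=1); MST = {2-4(w=4) 3-4(w=3) 3-6(w=1)}
step 4: add edge 1-6 (w=4); MST = {1-6(w=4) 2-4(w=4) 3-4(w=3) 3-6(w=1)}
step 5: add edge 0-6 (w=8); MST = {0-6(w=8) 1-6(w=4) 2-4(w=4) 3-4(w=3) 3-6(w=1)}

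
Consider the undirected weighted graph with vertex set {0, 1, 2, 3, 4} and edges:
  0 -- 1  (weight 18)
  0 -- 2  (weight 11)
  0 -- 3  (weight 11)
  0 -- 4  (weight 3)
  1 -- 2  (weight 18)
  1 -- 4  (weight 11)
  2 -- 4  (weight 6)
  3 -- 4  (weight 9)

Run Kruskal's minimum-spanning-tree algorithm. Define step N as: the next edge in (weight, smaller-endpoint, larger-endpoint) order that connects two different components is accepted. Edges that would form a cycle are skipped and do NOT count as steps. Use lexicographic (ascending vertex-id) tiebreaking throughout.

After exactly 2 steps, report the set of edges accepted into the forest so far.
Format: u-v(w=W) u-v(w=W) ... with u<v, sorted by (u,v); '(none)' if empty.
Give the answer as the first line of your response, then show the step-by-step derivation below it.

0-4(w=3) 2-4(w=6)

step 1: add edge 0-4 (w=3); MST = {0-4(w=3)}
step 2: add edge 2-4 (w=6); MST = {0-4(w=3) 2-4(w=6)}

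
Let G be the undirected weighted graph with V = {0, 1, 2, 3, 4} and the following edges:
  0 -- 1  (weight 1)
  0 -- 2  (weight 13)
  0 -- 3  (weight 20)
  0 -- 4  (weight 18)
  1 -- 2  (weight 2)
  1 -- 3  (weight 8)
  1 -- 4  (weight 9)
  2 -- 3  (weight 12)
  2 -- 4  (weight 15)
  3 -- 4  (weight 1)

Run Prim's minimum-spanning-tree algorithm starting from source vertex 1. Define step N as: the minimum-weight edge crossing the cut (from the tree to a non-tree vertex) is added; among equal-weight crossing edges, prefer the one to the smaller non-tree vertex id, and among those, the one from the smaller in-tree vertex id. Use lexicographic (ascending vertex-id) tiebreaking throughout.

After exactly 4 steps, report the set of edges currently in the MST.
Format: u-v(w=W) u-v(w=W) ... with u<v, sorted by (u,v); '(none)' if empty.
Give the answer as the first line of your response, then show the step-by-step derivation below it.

0-1(w=1) 1-2(w=2) 1-3(w=8) 3-4(w=1)

step 1: add edge 0-1 (w=1); MST = {0-1(w=1)}
step 2: add edge 1-2 (w=2); MST = {0-1(w=1) 1-2(w=2)}
step 3: add edge 1-3 (w=8); MST = {0-1(w=1) 1-2(w=2) 1-3(w=8)}
step 4: add edge 3-4 (w=1); MST = {0-1(w=1) 1-2(w=2) 1-3(w=8) 3-4(w=1)}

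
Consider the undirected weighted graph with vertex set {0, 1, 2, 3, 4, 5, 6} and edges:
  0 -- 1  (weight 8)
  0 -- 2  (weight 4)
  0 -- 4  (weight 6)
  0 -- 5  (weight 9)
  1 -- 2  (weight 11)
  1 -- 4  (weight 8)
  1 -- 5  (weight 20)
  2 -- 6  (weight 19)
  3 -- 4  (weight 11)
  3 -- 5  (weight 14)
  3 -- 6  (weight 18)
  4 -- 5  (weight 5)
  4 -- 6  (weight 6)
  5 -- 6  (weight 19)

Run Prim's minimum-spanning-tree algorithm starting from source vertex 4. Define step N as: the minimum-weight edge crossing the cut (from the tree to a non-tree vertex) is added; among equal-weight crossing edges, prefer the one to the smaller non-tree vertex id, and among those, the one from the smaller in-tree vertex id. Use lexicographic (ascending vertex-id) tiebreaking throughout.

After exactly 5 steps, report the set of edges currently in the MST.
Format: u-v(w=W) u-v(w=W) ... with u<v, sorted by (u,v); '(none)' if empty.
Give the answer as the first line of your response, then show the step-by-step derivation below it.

0-1(w=8) 0-2(w=4) 0-4(w=6) 4-5(w=5) 4-6(w=6)

step 1: add edge 4-5 (w=5); MST = {4-5(w=5)}
step 2: add edge 0-4 (w=6); MST = {0-4(w=6) 4-5(w=5)}
step 3: add edge 0-2 (w=4); MST = {0-2(w=4) 0-4(w=6) 4-5(w=5)}
step 4: add edge 4-6 (w=6); MST = {0-2(w=4) 0-4(w=6) 4-5(w=5) 4-6(w=6)}
step 5: add edge 0-1 (w=8); MST = {0-1(w=8) 0-2(w=4) 0-4(w=6) 4-5(w=5) 4-6(w=6)}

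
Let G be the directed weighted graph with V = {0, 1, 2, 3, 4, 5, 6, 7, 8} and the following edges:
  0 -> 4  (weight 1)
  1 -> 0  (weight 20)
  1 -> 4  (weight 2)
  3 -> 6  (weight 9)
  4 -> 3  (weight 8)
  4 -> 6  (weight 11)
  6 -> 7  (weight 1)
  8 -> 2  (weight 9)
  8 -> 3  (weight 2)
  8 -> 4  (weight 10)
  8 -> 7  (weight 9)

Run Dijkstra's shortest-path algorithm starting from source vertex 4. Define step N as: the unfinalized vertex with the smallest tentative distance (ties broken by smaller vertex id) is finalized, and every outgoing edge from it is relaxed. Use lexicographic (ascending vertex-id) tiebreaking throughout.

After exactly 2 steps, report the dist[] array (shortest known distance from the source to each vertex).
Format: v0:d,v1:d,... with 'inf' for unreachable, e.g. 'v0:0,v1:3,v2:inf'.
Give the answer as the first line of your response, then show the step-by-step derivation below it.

v0:inf,v1:inf,v2:inf,v3:8,v4:0,v5:inf,v6:11,v7:inf,v8:inf

step 1: dist = v0:inf,v1:inf,v2:inf,v3:8,v4:0,v5:inf,v6:11,v7:inf,v8:inf
step 2: dist = v0:inf,v1:inf,v2:inf,v3:8,v4:0,v5:inf,v6:11,v7:inf,v8:inf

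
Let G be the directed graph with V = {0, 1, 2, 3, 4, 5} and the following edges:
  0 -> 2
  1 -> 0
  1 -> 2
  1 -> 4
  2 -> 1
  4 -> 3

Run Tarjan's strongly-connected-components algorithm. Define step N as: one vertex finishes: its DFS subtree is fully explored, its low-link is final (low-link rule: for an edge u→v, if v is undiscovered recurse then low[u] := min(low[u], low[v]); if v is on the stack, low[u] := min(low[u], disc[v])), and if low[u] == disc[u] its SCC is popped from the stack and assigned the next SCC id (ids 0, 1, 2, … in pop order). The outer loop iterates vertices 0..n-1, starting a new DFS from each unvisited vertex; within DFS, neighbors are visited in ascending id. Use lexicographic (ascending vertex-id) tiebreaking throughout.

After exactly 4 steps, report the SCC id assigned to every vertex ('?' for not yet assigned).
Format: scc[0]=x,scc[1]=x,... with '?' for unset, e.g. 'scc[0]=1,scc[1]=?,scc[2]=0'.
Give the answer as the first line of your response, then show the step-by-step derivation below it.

scc[0]=?,scc[1]=?,scc[2]=?,scc[3]=0,scc[4]=1,scc[5]=?

step 1: low=(low[0]=0,low[1]=0,low[2]=1,low[3]=4,low[4]=3,low[5]=?); scc=(scc[0]=?,scc[1]=?,scc[2]=?,scc[3]=0,scc[4]=?,scc[5]=?)
step 2: low=(low[0]=0,low[1]=0,low[2]=1,low[3]=4,low[4]=3,low[5]=?); scc=(scc[0]=?,scc[1]=?,scc[2]=?,scc[3]=0,scc[4]=1,scc[5]=?)
step 3: low=(low[0]=0,low[1]=0,low[2]=1,low[3]=4,low[4]=3,low[5]=?); scc=(scc[0]=?,scc[1]=?,scc[2]=?,scc[3]=0,scc[4]=1,scc[5]=?)
step 4: low=(low[0]=0,low[1]=0,low[2]=0,low[3]=4,low[4]=3,low[5]=?); scc=(scc[0]=?,scc[1]=?,scc[2]=?,scc[3]=0,scc[4]=1,scc[5]=?)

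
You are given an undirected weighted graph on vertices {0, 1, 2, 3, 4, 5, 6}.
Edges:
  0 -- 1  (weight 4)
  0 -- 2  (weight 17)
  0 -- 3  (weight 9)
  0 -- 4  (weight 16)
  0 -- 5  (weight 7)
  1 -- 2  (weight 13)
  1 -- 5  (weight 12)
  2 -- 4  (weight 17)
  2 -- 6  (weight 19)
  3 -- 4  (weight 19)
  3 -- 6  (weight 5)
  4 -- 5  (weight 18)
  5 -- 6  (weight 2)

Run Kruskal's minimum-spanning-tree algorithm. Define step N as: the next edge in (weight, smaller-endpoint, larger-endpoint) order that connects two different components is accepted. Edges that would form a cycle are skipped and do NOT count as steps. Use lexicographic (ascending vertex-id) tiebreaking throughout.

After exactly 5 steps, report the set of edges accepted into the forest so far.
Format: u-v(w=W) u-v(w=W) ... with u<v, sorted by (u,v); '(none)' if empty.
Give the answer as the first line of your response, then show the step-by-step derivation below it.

0-1(w=4) 0-5(w=7) 1-2(w=13) 3-6(w=5) 5-6(w=2)

step 1: add edge 5-6 (w=2); MST = {5-6(w=2)}
step 2: add edge 0-1 (w=4); MST = {0-1(w=4) 5-6(w=2)}
step 3: add edge 3-6 (w=5); MST = {0-1(w=4) 3-6(w=5) 5-6(w=2)}
step 4: add edge 0-5 (w=7); MST = {0-1(w=4) 0-5(w=7) 3-6(w=5) 5-6(w=2)}
step 5: add edge 1-2 (w=13); MST = {0-1(w=4) 0-5(w=7) 1-2(w=13) 3-6(w=5) 5-6(w=2)}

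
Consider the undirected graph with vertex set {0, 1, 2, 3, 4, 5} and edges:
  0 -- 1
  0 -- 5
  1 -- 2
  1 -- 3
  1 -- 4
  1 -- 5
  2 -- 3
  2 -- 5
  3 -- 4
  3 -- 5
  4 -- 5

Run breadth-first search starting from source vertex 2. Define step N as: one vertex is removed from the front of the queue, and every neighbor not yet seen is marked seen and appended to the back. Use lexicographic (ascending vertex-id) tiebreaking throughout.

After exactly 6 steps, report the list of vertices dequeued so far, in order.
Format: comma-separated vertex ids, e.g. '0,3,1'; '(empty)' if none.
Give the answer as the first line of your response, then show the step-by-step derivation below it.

2,1,3,5,0,4

step 1: dequeue 2; queue=[1,3,5]; order=2
step 2: dequeue 1; queue=[3,5,0,4]; order=2,1
step 3: dequeue 3; queue=[5,0,4]; order=2,1,3
step 4: dequeue 5; queue=[0,4]; order=2,1,3,5
step 5: dequeue 0; queue=[4]; order=2,1,3,5,0
step 6: dequeue 4; queue=[(empty)]; order=2,1,3,5,0,4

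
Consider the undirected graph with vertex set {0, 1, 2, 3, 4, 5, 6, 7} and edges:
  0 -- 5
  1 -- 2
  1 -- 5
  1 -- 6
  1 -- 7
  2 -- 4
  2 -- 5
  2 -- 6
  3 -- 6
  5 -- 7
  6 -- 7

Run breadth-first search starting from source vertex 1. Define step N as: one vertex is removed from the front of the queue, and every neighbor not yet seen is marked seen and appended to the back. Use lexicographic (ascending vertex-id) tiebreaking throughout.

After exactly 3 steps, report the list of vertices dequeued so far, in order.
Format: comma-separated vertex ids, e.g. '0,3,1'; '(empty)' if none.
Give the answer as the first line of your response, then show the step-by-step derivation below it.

1,2,5

step 1: dequeue 1; queue=[2,5,6,7]; order=1
step 2: dequeue 2; queue=[5,6,7,4]; order=1,2
step 3: dequeue 5; queue=[6,7,4,0]; order=1,2,5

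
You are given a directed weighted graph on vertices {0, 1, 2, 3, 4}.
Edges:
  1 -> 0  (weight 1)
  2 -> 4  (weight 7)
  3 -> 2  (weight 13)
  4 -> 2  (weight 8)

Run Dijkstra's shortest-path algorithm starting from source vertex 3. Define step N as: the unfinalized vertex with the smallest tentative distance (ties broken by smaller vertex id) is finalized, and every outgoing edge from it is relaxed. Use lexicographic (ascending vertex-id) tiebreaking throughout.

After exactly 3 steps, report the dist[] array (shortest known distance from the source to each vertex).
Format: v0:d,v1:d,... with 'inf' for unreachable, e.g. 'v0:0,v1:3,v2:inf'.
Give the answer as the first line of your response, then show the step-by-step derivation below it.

v0:inf,v1:inf,v2:13,v3:0,v4:20

step 1: dist = v0:inf,v1:inf,v2:13,v3:0,v4:inf
step 2: dist = v0:inf,v1:inf,v2:13,v3:0,v4:20
step 3: dist = v0:inf,v1:inf,v2:13,v3:0,v4:20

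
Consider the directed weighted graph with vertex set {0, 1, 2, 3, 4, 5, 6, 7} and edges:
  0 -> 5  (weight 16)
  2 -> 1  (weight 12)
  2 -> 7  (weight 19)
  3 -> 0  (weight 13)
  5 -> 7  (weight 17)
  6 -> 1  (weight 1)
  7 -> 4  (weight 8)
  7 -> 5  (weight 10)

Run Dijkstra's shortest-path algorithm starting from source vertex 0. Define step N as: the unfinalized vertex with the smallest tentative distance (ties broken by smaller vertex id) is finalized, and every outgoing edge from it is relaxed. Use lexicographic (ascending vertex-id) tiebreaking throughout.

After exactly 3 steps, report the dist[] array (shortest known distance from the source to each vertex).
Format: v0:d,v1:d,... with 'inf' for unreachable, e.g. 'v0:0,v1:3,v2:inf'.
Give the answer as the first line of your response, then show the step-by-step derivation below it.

v0:0,v1:inf,v2:inf,v3:inf,v4:41,v5:16,v6:inf,v7:33

step 1: dist = v0:0,v1:inf,v2:inf,v3:inf,v4:inf,v5:16,v6:inf,v7:inf
step 2: dist = v0:0,v1:inf,v2:inf,v3:inf,v4:inf,v5:16,v6:inf,v7:33
step 3: dist = v0:0,v1:inf,v2:inf,v3:inf,v4:41,v5:16,v6:inf,v7:33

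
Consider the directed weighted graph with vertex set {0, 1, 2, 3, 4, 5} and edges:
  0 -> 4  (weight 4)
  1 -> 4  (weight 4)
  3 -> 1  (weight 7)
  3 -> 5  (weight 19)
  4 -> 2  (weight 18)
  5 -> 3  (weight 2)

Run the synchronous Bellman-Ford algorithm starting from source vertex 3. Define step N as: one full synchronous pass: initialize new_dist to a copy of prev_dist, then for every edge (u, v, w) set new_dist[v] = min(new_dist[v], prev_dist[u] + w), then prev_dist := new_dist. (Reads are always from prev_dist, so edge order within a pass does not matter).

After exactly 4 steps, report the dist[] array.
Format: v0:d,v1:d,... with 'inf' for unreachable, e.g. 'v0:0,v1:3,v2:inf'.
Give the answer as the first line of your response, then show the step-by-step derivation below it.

v0:inf,v1:7,v2:29,v3:0,v4:11,v5:19

step 1: dist = v0:inf,v1:7,v2:inf,v3:0,v4:inf,v5:19
step 2: dist = v0:inf,v1:7,v2:inf,v3:0,v4:11,v5:19
step 3: dist = v0:inf,v1:7,v2:29,v3:0,v4:11,v5:19
step 4: dist = v0:inf,v1:7,v2:29,v3:0,v4:11,v5:19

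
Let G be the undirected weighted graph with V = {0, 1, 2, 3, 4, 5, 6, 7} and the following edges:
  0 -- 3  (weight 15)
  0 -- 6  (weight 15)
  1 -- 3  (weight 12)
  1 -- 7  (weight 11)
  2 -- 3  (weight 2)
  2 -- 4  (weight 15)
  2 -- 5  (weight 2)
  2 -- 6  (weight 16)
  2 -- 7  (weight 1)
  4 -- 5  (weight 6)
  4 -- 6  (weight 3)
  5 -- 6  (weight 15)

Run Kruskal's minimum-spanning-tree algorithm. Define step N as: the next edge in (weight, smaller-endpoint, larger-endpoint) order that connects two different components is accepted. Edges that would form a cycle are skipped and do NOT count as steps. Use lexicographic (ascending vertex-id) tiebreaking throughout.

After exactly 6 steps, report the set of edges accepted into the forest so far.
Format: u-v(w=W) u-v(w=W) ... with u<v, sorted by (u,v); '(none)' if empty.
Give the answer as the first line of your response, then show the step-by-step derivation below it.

1-7(w=11) 2-3(w=2) 2-5(w=2) 2-7(w=1) 4-5(w=6) 4-6(w=3)

step 1: add edge 2-7 (w=1); MST = {2-7(w=1)}
step 2: add edge 2-3 (w=2); MST = {2-3(w=2) 2-7(w=1)}
step 3: add edge 2-5 (w=2); MST = {2-3(w=2) 2-5(w=2) 2-7(w=1)}
step 4: add edge 4-6 (w=3); MST = {2-3(w=2) 2-5(w=2) 2-7(w=1) 4-6(w=3)}
step 5: add edge 4-5 (w=6); MST = {2-3(w=2) 2-5(w=2) 2-7(w=1) 4-5(w=6) 4-6(w=3)}
step 6: add edge 1-7 (w=11); MST = {1-7(w=11) 2-3(w=2) 2-5(w=2) 2-7(w=1) 4-5(w=6) 4-6(w=3)}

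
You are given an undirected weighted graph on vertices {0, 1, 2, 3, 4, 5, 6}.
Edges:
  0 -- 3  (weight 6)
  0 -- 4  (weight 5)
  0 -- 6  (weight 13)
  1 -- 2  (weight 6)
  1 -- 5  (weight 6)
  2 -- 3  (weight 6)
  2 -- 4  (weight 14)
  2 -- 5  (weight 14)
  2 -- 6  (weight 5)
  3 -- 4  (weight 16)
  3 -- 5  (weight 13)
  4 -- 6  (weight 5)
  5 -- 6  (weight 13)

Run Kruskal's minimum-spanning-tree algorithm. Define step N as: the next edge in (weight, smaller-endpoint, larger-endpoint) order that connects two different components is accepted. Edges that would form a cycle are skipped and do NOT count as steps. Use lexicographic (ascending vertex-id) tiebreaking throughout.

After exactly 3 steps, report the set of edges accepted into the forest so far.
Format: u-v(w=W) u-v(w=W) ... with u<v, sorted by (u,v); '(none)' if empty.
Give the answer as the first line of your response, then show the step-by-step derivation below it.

0-4(w=5) 2-6(w=5) 4-6(w=5)

step 1: add edge 0-4 (w=5); MST = {0-4(w=5)}
step 2: add edge 2-6 (w=5); MST = {0-4(w=5) 2-6(w=5)}
step 3: add edge 4-6 (w=5); MST = {0-4(w=5) 2-6(w=5) 4-6(w=5)}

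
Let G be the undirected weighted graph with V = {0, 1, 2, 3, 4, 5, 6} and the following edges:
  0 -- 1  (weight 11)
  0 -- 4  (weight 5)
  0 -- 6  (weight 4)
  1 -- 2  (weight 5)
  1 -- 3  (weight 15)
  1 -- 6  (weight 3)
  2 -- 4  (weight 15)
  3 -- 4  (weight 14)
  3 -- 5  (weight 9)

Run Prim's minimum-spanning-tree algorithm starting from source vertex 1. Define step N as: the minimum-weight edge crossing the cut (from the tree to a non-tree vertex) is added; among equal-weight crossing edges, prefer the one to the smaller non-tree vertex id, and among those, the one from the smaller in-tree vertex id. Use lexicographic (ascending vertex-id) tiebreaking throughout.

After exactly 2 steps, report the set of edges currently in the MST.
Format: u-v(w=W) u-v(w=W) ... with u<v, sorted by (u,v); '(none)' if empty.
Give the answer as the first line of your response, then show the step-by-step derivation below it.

0-6(w=4) 1-6(w=3)

step 1: add edge 1-6 (w=3); MST = {1-6(w=3)}
step 2: add edge 0-6 (w=4); MST = {0-6(w=4) 1-6(w=3)}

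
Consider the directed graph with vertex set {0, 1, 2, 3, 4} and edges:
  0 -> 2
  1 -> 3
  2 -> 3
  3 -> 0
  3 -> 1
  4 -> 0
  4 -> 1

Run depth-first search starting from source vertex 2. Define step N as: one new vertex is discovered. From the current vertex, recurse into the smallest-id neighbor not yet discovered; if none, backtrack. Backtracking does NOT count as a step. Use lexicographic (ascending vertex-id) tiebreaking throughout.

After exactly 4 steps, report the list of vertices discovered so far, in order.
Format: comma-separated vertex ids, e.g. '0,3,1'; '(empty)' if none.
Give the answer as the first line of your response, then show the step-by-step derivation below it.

2,3,0,1

step 1: discover 2; path=2; order=2
step 2: discover 3; path=2>3; order=2,3
step 3: discover 0; path=2>3>0; order=2,3,0
step 4: discover 1; path=2>3>1; order=2,3,0,1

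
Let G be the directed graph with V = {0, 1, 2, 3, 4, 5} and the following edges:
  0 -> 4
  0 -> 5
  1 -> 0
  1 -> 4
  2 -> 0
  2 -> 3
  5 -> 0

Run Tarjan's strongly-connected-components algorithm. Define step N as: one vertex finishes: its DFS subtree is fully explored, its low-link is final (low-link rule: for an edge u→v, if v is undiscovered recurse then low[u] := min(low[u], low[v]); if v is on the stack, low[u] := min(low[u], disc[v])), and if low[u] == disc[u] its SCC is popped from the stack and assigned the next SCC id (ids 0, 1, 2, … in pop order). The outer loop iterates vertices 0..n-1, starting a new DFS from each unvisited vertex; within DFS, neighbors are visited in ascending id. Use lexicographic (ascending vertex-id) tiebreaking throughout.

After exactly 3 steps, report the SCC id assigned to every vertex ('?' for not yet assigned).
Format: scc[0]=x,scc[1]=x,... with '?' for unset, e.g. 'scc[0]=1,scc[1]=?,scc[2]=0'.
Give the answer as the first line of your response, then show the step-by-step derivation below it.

scc[0]=1,scc[1]=?,scc[2]=?,scc[3]=?,scc[4]=0,scc[5]=1

step 1: low=(low[0]=0,low[1]=?,low[2]=?,low[3]=?,low[4]=1,low[5]=?); scc=(scc[0]=?,scc[1]=?,scc[2]=?,scc[3]=?,scc[4]=0,scc[5]=?)
step 2: low=(low[0]=0,low[1]=?,low[2]=?,low[3]=?,low[4]=1,low[5]=0); scc=(scc[0]=?,scc[1]=?,scc[2]=?,scc[3]=?,scc[4]=0,scc[5]=?)
step 3: low=(low[0]=0,low[1]=?,low[2]=?,low[3]=?,low[4]=1,low[5]=0); scc=(scc[0]=1,scc[1]=?,scc[2]=?,scc[3]=?,scc[4]=0,scc[5]=1)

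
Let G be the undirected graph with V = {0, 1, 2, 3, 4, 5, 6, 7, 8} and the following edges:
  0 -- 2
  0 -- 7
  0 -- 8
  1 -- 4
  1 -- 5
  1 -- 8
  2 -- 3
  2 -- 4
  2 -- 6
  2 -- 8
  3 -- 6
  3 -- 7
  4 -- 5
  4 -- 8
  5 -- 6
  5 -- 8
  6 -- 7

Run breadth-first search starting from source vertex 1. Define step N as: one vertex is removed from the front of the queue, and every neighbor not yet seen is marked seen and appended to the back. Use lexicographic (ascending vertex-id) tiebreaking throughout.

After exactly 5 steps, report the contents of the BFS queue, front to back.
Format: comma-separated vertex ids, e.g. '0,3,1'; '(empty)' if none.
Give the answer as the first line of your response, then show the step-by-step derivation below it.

6,0,3

step 1: dequeue 1; queue=[4,5,8]; order=1
step 2: dequeue 4; queue=[5,8,2]; order=1,4
step 3: dequeue 5; queue=[8,2,6]; order=1,4,5
step 4: dequeue 8; queue=[2,6,0]; order=1,4,5,8
step 5: dequeue 2; queue=[6,0,3]; order=1,4,5,8,2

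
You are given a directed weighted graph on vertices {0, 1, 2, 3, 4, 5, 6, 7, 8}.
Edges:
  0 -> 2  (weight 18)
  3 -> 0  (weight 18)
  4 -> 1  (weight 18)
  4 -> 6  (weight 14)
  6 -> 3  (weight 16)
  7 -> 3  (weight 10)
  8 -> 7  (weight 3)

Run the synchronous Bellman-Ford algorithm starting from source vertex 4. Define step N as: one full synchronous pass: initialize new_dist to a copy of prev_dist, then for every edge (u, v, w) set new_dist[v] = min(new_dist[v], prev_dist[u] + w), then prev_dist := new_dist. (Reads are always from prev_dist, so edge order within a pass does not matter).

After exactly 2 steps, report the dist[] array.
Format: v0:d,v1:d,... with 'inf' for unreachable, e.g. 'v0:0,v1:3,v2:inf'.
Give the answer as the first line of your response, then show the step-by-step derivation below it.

v0:inf,v1:18,v2:inf,v3:30,v4:0,v5:inf,v6:14,v7:inf,v8:inf

step 1: dist = v0:inf,v1:18,v2:inf,v3:inf,v4:0,v5:inf,v6:14,v7:inf,v8:inf
step 2: dist = v0:inf,v1:18,v2:inf,v3:30,v4:0,v5:inf,v6:14,v7:inf,v8:inf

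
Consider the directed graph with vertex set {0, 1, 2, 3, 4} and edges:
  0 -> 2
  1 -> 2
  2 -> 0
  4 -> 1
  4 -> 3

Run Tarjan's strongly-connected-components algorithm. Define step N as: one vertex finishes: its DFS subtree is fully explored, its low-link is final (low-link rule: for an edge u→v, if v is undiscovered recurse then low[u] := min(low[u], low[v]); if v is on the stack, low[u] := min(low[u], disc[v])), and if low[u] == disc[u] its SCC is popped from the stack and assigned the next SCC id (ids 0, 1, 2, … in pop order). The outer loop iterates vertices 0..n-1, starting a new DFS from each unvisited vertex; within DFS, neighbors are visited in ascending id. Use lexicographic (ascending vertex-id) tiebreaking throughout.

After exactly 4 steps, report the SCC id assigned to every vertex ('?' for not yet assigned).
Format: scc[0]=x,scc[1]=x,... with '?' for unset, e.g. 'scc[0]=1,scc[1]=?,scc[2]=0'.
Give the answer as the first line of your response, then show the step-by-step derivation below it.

scc[0]=0,scc[1]=1,scc[2]=0,scc[3]=2,scc[4]=?

step 1: low=(low[0]=0,low[1]=?,low[2]=0,low[3]=?,low[4]=?); scc=(scc[0]=?,scc[1]=?,scc[2]=?,scc[3]=?,scc[4]=?)
step 2: low=(low[0]=0,low[1]=?,low[2]=0,low[3]=?,low[4]=?); scc=(scc[0]=0,scc[1]=?,scc[2]=0,scc[3]=?,scc[4]=?)
step 3: low=(low[0]=0,low[1]=2,low[2]=0,low[3]=?,low[4]=?); scc=(scc[0]=0,scc[1]=1,scc[2]=0,scc[3]=?,scc[4]=?)
step 4: low=(low[0]=0,low[1]=2,low[2]=0,low[3]=3,low[4]=?); scc=(scc[0]=0,scc[1]=1,scc[2]=0,scc[3]=2,scc[4]=?)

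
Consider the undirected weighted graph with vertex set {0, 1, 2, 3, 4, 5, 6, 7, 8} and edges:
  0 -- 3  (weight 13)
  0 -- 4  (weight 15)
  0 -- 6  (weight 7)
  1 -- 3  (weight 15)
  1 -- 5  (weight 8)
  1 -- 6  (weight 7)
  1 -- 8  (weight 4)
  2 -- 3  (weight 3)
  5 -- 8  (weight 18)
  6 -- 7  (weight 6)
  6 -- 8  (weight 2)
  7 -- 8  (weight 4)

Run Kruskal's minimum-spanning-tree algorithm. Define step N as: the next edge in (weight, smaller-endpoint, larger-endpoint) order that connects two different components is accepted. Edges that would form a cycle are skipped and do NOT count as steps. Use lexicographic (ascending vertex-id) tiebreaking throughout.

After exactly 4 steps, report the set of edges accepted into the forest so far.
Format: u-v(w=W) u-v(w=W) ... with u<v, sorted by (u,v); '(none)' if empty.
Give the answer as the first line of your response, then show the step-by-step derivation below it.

1-8(w=4) 2-3(w=3) 6-8(w=2) 7-8(w=4)

step 1: add edge 6-8 (w=2); MST = {6-8(w=2)}
step 2: add edge 2-3 (w=3); MST = {2-3(w=3) 6-8(w=2)}
step 3: add edge 1-8 (w=4); MST = {1-8(w=4) 2-3(w=3) 6-8(w=2)}
step 4: add edge 7-8 (w=4); MST = {1-8(w=4) 2-3(w=3) 6-8(w=2) 7-8(w=4)}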